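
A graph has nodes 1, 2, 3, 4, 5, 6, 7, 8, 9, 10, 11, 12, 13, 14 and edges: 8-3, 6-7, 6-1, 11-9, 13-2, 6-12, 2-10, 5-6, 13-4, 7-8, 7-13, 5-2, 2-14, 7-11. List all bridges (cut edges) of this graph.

1-6, 10-2, 11-7, 11-9, 12-6, 13-4, 14-2, 3-8, 7-8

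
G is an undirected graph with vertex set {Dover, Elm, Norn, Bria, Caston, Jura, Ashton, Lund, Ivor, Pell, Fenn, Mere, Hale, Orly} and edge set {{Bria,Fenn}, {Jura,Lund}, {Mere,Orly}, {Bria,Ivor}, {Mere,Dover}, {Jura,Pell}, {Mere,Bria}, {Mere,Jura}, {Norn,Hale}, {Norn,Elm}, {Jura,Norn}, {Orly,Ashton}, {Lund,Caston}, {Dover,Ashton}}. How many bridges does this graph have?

10

The edges on the cycle Mere-Dover-Ashton-Orly-Mere are not bridges since each lies on that cycle.
But removing Pell—Jura disconnects Pell from Jura; removing Lund—Jura disconnects Lund from Jura; removing Hale—Norn disconnects Hale from Norn; removing Bria—Ivor disconnects Bria from Ivor — these are bridges.
In total 10 edges are bridges.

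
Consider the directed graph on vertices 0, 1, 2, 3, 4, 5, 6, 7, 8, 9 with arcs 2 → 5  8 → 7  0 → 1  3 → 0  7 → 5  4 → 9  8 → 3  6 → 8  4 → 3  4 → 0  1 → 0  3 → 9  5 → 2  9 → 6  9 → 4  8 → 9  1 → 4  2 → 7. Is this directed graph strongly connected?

There is no directed path from 2 to 4, so the graph is not strongly connected.

No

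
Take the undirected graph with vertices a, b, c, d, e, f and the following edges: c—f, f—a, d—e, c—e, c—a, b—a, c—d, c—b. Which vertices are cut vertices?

c

Removing c increases the component count from 1 to 2, so c is a cut vertex.
By contrast removing f leaves 1 component; it is not a cut vertex. No other vertex is a cut vertex either.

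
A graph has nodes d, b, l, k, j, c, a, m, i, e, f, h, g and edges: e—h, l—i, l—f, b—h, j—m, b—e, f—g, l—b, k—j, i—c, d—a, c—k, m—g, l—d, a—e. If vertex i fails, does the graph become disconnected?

Deleting i leaves 1 component (was 1) (its neighbors c, l remain connected to each other), so i is not a cut vertex.

No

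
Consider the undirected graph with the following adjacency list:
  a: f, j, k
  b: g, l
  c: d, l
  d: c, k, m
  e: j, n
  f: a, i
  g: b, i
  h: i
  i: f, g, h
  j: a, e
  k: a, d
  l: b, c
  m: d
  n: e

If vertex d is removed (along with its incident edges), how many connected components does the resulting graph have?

2

With d gone, the remaining components are: {m}; {a, b, c, e, f, g, h, i, j, k, l, n}.
That is 2 components.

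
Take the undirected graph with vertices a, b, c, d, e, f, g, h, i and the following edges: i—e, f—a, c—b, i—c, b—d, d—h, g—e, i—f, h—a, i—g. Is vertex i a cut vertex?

Yes

Deleting i raises the number of components from 1 to 2, so i is a cut vertex.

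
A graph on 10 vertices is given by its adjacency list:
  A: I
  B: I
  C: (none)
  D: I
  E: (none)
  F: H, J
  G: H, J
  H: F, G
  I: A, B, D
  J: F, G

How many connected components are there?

E is isolated — a component by itself.
C is isolated — a component by itself.
Starting from F we can reach F, G, H, J. That is one component of size 4.
Starting from A we can reach A, B, D, I. That is one component of size 4.
Total: 4 components.

4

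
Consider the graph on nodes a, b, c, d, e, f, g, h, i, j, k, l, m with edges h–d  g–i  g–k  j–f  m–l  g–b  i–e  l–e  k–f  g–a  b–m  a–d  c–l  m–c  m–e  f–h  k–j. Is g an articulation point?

Deleting g raises the number of components from 1 to 2, so g is a cut vertex.

Yes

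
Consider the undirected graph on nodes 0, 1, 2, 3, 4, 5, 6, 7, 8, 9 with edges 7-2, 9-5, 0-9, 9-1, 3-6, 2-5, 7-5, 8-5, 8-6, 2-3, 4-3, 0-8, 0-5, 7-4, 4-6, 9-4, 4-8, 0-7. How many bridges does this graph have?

1

The edges on the cycle 9-4-8-5-9 are not bridges since each lies on that cycle.
But removing 1-9 disconnects 1 from 9 — this is a bridge.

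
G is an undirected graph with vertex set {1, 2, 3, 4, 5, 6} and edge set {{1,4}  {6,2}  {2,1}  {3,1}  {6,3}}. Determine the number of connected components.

5 is isolated — a component by itself.
Starting from 1 we can reach 1, 2, 3, 4, 6. That is one component of size 5.
Total: 2 components.

2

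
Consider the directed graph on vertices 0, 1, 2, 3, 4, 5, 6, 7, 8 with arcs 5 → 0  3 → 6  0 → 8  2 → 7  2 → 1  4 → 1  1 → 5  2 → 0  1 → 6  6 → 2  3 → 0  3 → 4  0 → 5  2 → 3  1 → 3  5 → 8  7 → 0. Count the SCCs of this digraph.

{1, 2, 3, 4, 6} are all mutually reachable — one SCC of size 5.
{0, 5} are all mutually reachable — one SCC of size 2.
{8} is an SCC by itself.
{7} is an SCC by itself.
That gives 4 strongly connected components.

4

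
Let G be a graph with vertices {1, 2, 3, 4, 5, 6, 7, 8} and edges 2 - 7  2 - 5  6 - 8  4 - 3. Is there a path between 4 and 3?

From 4 we can reach 3, 4, which includes 3.

Yes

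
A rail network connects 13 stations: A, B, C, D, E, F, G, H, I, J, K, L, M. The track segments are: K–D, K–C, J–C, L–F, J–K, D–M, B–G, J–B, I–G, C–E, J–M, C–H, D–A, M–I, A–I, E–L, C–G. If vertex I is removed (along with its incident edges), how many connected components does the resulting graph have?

1

With I gone, the remaining components are: {A, B, C, D, E, F, G, H, J, K, L, M}.
That is 1 component.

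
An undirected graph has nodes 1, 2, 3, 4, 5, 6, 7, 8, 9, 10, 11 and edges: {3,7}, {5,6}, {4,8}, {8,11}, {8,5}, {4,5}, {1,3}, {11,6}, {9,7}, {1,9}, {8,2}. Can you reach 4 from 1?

No

The component containing 1 is {1, 3, 7, 9}, and 4 is not in it.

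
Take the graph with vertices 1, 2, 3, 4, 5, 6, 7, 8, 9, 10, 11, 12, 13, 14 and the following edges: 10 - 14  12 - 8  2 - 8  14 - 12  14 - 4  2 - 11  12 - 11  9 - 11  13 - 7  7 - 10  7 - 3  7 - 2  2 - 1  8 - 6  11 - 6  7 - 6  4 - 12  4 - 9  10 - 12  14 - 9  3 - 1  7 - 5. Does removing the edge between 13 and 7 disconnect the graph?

Removing 13 - 7 leaves no path between 13 and 7: the component count goes from 1 to 2. So it is a bridge.

Yes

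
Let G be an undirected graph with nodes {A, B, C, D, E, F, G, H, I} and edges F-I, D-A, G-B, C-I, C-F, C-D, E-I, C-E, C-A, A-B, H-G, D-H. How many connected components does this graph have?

1

Starting from A we can reach A, B, C, D, E, F, G, H, I. That is one component of size 9.
Total: 1 component.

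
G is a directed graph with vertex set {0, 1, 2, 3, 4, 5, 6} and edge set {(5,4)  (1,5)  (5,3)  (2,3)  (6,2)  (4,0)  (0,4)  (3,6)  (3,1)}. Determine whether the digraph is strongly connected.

There is no directed path from 0 to 2, so the graph is not strongly connected.

No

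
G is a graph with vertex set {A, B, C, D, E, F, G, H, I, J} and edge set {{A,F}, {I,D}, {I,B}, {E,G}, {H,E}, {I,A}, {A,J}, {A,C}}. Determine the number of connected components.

2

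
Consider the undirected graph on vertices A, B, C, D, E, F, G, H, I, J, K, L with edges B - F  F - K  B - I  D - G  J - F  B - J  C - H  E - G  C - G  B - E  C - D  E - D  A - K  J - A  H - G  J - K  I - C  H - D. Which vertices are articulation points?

B

Removing B increases the component count from 2 to 3, so B is a cut vertex.
By contrast removing F leaves 2 components; it is not a cut vertex. No other vertex is a cut vertex either.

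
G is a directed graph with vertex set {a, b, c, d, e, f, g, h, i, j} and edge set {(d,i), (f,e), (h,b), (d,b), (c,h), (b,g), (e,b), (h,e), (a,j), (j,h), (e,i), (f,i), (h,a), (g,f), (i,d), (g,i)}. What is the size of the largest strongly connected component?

{b, d, e, f, g, i} are all mutually reachable — one SCC of size 6.
{a, h, j} are all mutually reachable — one SCC of size 3.
{c} is an SCC by itself.
The largest has 6 vertices.

6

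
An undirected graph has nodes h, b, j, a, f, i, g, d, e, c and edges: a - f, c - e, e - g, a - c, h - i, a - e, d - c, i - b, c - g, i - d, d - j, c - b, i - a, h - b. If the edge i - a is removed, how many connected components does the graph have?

i and a are still connected via i-d-c-a, so the component count stays at 1.

1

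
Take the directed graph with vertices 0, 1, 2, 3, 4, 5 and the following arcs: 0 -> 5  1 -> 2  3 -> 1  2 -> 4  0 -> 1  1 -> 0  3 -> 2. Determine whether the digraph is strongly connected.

No

There is no directed path from 4 to 5, so the graph is not strongly connected.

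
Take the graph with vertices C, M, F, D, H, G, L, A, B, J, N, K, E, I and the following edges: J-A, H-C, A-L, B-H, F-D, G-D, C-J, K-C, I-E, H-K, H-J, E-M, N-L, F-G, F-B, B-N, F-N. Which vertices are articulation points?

Removing E increases the component count from 2 to 3, so E is a cut vertex.
Removing F increases the component count from 2 to 3, so F is a cut vertex.
By contrast removing L leaves 2 components; it is not a cut vertex. No other vertex is a cut vertex either.

E, F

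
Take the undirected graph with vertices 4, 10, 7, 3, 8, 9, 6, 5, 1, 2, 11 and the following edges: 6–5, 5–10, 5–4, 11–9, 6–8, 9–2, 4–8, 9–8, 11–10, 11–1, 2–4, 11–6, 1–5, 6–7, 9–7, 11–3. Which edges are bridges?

The edges on the cycle 11-9-7-6-11 are not bridges since each lies on that cycle.
But removing 11–3 disconnects 11 from 3 — this is a bridge.

11-3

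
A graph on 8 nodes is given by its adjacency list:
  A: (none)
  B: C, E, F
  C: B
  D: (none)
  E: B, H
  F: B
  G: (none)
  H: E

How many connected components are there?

A is isolated — a component by itself.
D is isolated — a component by itself.
G is isolated — a component by itself.
Starting from B we can reach B, C, E, F, H. That is one component of size 5.
Total: 4 components.

4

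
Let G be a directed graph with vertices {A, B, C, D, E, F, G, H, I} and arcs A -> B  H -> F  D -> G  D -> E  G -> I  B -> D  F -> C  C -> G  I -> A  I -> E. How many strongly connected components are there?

{A, B, D, G, I} are all mutually reachable — one SCC of size 5.
{C} is an SCC by itself.
{H} is an SCC by itself.
{E} is an SCC by itself.
{F} is an SCC by itself.
That gives 5 strongly connected components.

5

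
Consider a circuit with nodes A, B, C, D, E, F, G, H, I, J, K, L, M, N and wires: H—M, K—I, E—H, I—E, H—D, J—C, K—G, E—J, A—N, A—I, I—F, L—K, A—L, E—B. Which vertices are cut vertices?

A, E, H, I, J, K

Removing A increases the component count from 1 to 2, so A is a cut vertex.
Removing E increases the component count from 1 to 4, so E is a cut vertex.
Removing H increases the component count from 1 to 3, so H is a cut vertex.
Likewise I, J, K are cut vertices.
By contrast removing F leaves 1 component; it is not a cut vertex. No other vertex is a cut vertex either.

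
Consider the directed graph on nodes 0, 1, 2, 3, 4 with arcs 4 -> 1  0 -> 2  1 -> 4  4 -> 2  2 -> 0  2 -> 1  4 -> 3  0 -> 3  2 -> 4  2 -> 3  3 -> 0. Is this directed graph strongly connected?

From 3 we can reach every vertex (0, 1, 2, 3, 4), and every vertex can reach 3 (0, 1, 2, 3, 4). So the whole graph is one strongly connected component.

Yes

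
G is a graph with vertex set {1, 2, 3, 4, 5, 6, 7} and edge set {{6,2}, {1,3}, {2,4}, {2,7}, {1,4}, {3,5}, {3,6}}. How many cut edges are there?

2

The edges on the cycle 1-3-6-2-4-1 are not bridges since each lies on that cycle.
But removing 2–7 disconnects 2 from 7; removing 3–5 disconnects 3 from 5 — these are bridges.
That makes 2 bridges.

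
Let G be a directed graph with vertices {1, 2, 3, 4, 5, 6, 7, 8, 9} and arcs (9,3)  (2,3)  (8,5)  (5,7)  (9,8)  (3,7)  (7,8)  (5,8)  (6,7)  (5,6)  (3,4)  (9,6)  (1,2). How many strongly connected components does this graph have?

{5, 6, 7, 8} are all mutually reachable — one SCC of size 4.
{3} is an SCC by itself.
{2} is an SCC by itself.
{1} is an SCC by itself.
{4} is an SCC by itself.
(and 1 more singleton SCC)
That gives 6 strongly connected components.

6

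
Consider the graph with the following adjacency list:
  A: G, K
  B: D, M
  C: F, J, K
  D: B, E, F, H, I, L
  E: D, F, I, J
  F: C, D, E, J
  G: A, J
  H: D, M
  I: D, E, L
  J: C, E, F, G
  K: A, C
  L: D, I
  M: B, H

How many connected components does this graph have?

Starting from A we can reach A, B, C, D, E, F, G, H, I, J, K, L, M. That is one component of size 13.
Total: 1 component.

1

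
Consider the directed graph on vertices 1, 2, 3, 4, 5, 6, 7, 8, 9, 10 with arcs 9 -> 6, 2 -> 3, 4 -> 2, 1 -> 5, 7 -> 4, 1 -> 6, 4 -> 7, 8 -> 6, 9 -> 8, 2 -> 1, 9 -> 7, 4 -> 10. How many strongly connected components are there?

{4, 7} are all mutually reachable — one SCC of size 2.
{5} is an SCC by itself.
{9} is an SCC by itself.
{2} is an SCC by itself.
{10} is an SCC by itself.
(and 4 more singleton SCCs)
That gives 9 strongly connected components.

9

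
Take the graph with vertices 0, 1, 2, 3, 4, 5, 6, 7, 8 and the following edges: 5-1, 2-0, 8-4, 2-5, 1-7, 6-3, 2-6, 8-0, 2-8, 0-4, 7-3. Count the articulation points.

1

Removing 2 increases the component count from 1 to 2, so 2 is a cut vertex.
By contrast removing 8 leaves 1 component; it is not a cut vertex. No other vertex is a cut vertex either.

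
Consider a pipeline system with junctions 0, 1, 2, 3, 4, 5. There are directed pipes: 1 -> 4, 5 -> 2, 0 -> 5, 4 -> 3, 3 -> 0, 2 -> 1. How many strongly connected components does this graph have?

{0, 1, 2, 3, 4, 5} are all mutually reachable — one SCC of size 6.
That gives 1 strongly connected component.

1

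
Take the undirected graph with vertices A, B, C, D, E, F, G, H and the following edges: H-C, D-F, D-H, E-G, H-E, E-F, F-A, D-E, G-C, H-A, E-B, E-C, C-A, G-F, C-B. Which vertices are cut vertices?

Removing H, for instance, still leaves 1 component. No single vertex removal increases the component count — the graph has no articulation points.

none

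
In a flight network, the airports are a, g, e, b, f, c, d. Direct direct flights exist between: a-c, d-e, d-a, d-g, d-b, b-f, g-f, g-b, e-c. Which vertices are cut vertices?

d

Removing d increases the component count from 1 to 2, so d is a cut vertex.
By contrast removing b leaves 1 component; it is not a cut vertex. No other vertex is a cut vertex either.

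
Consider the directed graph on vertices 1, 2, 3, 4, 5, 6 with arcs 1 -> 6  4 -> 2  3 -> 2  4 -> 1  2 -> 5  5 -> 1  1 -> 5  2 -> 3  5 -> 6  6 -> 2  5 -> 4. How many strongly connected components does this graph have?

{1, 2, 3, 4, 5, 6} are all mutually reachable — one SCC of size 6.
That gives 1 strongly connected component.

1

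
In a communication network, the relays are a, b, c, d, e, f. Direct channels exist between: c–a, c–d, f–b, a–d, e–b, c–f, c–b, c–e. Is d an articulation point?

No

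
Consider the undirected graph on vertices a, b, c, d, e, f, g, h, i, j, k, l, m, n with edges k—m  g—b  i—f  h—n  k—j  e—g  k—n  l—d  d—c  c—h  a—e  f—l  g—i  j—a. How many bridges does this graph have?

2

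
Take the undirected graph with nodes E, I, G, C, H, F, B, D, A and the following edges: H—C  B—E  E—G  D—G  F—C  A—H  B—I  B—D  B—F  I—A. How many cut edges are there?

0

The edges on the cycle B-I-A-H-C-F-B are not bridges since each lies on that cycle.
Every edge lies on some cycle, so there are no bridges.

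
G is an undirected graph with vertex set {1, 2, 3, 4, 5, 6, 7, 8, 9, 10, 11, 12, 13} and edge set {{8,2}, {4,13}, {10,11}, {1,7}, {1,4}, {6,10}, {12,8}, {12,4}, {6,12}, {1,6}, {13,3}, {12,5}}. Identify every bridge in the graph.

The edges on the cycle 1-6-12-4-1 are not bridges since each lies on that cycle.
But removing 6—10 disconnects 6 from 10; removing 12—5 disconnects 12 from 5; removing 12—8 disconnects 12 from 8; removing 10—11 disconnects 10 from 11 — these are bridges.
In total 8 edges are bridges.

1-7, 10-11, 10-6, 12-5, 12-8, 13-3, 13-4, 2-8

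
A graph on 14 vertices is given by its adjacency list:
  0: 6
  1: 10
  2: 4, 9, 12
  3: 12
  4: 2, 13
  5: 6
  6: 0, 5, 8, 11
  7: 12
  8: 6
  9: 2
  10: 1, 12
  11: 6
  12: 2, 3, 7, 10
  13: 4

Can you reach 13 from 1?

From 1 we can reach 1, 2, 3, 4, 7, 9, 10, 12, 13, which includes 13.

Yes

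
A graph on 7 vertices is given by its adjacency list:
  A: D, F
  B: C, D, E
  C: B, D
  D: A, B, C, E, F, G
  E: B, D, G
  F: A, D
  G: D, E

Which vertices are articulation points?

Removing D increases the component count from 1 to 2, so D is a cut vertex.
By contrast removing E leaves 1 component; it is not a cut vertex. No other vertex is a cut vertex either.

D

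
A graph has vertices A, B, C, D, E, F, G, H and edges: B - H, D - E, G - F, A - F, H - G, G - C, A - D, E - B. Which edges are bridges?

The edges on the cycle A-D-E-B-H-G-F-A are not bridges since each lies on that cycle.
But removing G - C disconnects G from C — this is a bridge.

C-G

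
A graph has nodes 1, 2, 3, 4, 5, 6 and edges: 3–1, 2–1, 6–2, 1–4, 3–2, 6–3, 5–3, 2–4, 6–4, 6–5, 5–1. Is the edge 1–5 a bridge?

No

After removing 1–5, the path 1-3-5 still connects them, so the edge is not a bridge.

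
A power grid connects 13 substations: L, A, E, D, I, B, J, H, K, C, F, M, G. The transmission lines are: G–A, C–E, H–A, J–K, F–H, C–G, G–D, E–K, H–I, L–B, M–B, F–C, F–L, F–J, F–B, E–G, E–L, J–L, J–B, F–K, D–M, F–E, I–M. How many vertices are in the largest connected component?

Starting from A we can reach A, B, C, D, E, F, G, H, I, J, K, L, M. That is one component of size 13.
The largest has 13 vertices.

13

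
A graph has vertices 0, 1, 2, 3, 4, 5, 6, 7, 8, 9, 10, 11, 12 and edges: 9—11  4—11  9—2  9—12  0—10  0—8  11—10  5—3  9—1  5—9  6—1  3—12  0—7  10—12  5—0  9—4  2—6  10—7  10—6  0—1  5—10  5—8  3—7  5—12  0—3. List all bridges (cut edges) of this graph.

The edges on the cycle 5-0-10-5 are not bridges since each lies on that cycle.
Every edge lies on some cycle, so there are no bridges.

none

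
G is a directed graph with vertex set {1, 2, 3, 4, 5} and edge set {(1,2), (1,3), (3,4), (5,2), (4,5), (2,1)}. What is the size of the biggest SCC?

5

{1, 2, 3, 4, 5} are all mutually reachable — one SCC of size 5.
The largest has 5 vertices.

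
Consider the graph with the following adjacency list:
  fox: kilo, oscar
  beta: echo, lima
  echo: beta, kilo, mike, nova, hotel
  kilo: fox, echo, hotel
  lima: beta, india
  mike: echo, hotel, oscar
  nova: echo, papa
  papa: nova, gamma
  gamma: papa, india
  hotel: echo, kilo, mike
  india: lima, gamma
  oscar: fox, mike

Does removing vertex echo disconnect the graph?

Yes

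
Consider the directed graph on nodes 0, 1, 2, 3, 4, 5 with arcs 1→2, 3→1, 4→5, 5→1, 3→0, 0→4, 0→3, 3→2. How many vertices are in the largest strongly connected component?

{0, 3} are all mutually reachable — one SCC of size 2.
{4} is an SCC by itself.
{1} is an SCC by itself.
{2} is an SCC by itself.
{5} is an SCC by itself.
The largest has 2 vertices.

2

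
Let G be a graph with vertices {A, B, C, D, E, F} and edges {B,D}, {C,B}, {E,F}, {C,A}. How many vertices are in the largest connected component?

Starting from E we can reach E, F. That is one component of size 2.
Starting from A we can reach A, B, C, D. That is one component of size 4.
The largest has 4 vertices.

4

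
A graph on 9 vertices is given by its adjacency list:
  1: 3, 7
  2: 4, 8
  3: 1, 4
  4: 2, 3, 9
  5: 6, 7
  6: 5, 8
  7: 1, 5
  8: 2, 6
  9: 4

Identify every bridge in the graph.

The edges on the cycle 5-7-1-3-4-2-8-6-5 are not bridges since each lies on that cycle.
But removing 9-4 disconnects 9 from 4 — this is a bridge.

4-9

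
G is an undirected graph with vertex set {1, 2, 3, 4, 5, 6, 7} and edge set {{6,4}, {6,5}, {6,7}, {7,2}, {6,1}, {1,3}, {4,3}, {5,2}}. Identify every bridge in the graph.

none

The edges on the cycle 6-4-3-1-6 are not bridges since each lies on that cycle.
Every edge lies on some cycle, so there are no bridges.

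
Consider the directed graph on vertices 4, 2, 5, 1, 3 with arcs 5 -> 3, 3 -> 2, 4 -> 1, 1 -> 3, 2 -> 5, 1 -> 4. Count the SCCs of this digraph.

2

{2, 3, 5} are all mutually reachable — one SCC of size 3.
{1, 4} are all mutually reachable — one SCC of size 2.
That gives 2 strongly connected components.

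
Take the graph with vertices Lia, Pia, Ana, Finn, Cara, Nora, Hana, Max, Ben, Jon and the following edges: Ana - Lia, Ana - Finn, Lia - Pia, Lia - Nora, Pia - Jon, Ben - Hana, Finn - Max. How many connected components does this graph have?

3

Cara is isolated — a component by itself.
Starting from Ben we can reach Ben, Hana. That is one component of size 2.
Starting from Ana we can reach Ana, Jon, Lia, Max, Pia, Finn, Nora. That is one component of size 7.
Total: 3 components.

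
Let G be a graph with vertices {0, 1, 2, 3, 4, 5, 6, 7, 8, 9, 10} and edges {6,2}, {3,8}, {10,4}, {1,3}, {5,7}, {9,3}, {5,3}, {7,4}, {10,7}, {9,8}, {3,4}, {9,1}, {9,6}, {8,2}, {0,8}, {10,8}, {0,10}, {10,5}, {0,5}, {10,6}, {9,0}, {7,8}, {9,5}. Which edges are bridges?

none

The edges on the cycle 10-7-4-10 are not bridges since each lies on that cycle.
Every edge lies on some cycle, so there are no bridges.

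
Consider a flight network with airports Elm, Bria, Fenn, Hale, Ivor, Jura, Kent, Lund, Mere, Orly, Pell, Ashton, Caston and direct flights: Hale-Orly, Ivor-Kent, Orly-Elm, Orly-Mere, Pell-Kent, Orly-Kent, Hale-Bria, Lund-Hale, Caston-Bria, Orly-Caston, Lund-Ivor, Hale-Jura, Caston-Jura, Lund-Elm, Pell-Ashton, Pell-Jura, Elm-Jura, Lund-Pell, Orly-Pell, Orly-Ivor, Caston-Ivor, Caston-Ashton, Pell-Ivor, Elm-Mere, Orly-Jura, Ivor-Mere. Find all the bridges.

The edges on the cycle Orly-Caston-Ashton-Pell-Orly are not bridges since each lies on that cycle.
Every edge lies on some cycle, so there are no bridges.

none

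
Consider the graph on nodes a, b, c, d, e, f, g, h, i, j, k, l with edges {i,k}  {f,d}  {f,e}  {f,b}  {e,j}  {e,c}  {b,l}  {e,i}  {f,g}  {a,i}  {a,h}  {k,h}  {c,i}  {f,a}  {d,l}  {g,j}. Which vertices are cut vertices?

f

Removing f increases the component count from 1 to 2, so f is a cut vertex.
By contrast removing g leaves 1 component; it is not a cut vertex. No other vertex is a cut vertex either.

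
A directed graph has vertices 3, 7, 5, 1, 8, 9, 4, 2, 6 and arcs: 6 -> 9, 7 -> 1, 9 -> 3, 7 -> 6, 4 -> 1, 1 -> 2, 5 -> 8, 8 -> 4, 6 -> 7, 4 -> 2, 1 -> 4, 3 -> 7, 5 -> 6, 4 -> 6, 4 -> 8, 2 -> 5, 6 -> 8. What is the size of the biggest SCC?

9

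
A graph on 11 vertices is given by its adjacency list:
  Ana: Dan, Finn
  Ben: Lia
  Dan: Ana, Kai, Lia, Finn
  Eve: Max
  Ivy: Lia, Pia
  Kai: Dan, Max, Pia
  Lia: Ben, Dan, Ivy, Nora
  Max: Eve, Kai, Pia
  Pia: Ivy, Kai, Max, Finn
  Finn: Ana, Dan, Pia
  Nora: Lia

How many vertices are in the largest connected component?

11

Starting from Ana we can reach Ana, Ben, Dan, Eve, Ivy, Kai, Lia, Max, Pia, Finn, Nora. That is one component of size 11.
The largest has 11 vertices.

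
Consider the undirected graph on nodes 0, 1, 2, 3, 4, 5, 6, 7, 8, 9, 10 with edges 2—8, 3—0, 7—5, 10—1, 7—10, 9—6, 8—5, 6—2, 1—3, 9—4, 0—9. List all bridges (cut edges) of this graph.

The edges on the cycle 7-10-1-3-0-9-6-2-8-5-7 are not bridges since each lies on that cycle.
But removing 4—9 disconnects 4 from 9 — this is a bridge.

4-9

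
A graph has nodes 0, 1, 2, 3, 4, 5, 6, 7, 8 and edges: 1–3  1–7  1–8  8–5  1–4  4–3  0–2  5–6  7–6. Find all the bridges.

0-2

The edges on the cycle 1-4-3-1 are not bridges since each lies on that cycle.
But removing 2–0 disconnects 2 from 0 — this is a bridge.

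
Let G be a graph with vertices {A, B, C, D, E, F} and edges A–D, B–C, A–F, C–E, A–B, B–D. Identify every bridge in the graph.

A-F, B-C, C-E

The edges on the cycle A-B-D-A are not bridges since each lies on that cycle.
But removing C–E disconnects C from E; removing A–F disconnects A from F; removing B–C disconnects B from C — these are bridges.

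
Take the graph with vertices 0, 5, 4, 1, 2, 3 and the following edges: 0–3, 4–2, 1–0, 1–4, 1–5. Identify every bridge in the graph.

0-1, 0-3, 1-4, 1-5, 2-4

removing 4–2 disconnects 4 from 2; removing 3–0 disconnects 3 from 0; removing 0–1 disconnects 0 from 1; removing 4–1 disconnects 4 from 1 — these are bridges.
In total 5 edges are bridges.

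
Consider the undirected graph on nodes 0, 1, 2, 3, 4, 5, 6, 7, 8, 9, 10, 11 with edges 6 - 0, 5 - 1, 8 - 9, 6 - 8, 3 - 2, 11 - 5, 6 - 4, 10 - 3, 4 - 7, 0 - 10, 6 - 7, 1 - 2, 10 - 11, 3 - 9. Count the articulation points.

1

Removing 6 increases the component count from 1 to 2, so 6 is a cut vertex.
By contrast removing 8 leaves 1 component; it is not a cut vertex. No other vertex is a cut vertex either.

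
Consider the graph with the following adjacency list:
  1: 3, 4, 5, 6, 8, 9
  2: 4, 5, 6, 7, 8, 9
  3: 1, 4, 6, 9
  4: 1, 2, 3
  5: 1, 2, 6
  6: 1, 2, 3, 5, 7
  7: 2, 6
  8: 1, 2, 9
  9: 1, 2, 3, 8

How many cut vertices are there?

0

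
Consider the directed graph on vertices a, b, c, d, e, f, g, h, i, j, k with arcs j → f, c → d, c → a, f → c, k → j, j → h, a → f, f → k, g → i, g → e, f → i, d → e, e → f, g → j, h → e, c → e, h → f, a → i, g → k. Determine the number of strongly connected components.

4

{a, c, d, e, f, h, j, k} are all mutually reachable — one SCC of size 8.
{i} is an SCC by itself.
{g} is an SCC by itself.
{b} is an SCC by itself.
That gives 4 strongly connected components.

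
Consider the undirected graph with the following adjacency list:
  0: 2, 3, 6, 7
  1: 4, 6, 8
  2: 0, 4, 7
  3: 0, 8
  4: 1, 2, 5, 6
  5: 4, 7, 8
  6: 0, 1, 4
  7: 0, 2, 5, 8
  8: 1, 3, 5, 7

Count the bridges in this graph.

0

The edges on the cycle 0-6-1-4-5-7-0 are not bridges since each lies on that cycle.
Every edge lies on some cycle, so there are no bridges.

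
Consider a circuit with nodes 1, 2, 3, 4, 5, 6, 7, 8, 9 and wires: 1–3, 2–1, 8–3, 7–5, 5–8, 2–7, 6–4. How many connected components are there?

3

9 is isolated — a component by itself.
Starting from 4 we can reach 4, 6. That is one component of size 2.
Starting from 1 we can reach 1, 2, 3, 5, 7, 8. That is one component of size 6.
Total: 3 components.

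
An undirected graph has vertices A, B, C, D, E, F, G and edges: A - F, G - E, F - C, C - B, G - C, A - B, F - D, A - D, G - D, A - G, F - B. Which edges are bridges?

E-G

The edges on the cycle A-G-C-B-F-A are not bridges since each lies on that cycle.
But removing E - G disconnects E from G — this is a bridge.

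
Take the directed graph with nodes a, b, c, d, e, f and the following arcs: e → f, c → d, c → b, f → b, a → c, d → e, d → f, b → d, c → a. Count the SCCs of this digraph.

{b, d, e, f} are all mutually reachable — one SCC of size 4.
{a, c} are all mutually reachable — one SCC of size 2.
That gives 2 strongly connected components.

2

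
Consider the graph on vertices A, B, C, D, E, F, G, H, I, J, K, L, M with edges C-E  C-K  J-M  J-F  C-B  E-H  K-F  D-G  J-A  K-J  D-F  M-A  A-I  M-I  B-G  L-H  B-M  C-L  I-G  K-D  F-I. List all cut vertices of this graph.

C

Removing C increases the component count from 1 to 2, so C is a cut vertex.
By contrast removing F leaves 1 component; it is not a cut vertex. No other vertex is a cut vertex either.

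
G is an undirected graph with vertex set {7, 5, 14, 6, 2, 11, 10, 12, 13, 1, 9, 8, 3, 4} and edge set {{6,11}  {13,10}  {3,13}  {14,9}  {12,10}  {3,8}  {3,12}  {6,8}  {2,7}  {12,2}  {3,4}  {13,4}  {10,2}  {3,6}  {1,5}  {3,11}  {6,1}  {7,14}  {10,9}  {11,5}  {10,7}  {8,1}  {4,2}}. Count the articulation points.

1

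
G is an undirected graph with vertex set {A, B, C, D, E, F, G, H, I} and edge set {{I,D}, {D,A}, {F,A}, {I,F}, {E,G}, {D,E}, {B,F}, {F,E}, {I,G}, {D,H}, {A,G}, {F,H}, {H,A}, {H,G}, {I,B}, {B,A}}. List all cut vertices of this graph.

Removing B, for instance, still leaves 2 components. No single vertex removal increases the component count — the graph has no articulation points.

none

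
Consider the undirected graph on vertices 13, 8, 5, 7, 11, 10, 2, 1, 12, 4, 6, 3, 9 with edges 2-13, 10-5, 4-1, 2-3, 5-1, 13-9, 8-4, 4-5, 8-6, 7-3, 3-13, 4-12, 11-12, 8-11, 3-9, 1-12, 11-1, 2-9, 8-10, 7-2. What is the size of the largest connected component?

8

Starting from 2 we can reach 2, 3, 7, 9, 13. That is one component of size 5.
Starting from 1 we can reach 1, 4, 5, 6, 8, 10, 11, 12. That is one component of size 8.
The largest has 8 vertices.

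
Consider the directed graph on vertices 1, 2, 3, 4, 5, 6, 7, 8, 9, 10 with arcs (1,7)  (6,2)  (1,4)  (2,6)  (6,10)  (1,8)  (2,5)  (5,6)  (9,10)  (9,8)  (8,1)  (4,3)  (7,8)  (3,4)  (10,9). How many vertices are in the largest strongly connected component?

3

{2, 5, 6} are all mutually reachable — one SCC of size 3.
{1, 7, 8} are all mutually reachable — one SCC of size 3.
{3, 4} are all mutually reachable — one SCC of size 2.
{9, 10} are all mutually reachable — one SCC of size 2.
The largest has 3 vertices.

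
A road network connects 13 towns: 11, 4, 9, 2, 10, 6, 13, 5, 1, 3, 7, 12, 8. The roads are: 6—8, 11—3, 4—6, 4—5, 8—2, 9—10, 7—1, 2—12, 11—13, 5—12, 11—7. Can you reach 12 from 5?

Yes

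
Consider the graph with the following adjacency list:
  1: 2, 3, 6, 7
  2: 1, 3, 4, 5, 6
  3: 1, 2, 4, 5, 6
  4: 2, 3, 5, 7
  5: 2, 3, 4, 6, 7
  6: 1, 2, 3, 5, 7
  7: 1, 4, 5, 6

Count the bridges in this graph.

The edges on the cycle 5-3-4-5 are not bridges since each lies on that cycle.
Every edge lies on some cycle, so there are no bridges.

0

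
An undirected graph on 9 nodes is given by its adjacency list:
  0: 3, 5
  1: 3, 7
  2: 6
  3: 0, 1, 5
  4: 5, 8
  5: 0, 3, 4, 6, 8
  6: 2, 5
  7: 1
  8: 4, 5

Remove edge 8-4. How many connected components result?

1

8 and 4 are still connected via 8-5-4, so the component count stays at 1.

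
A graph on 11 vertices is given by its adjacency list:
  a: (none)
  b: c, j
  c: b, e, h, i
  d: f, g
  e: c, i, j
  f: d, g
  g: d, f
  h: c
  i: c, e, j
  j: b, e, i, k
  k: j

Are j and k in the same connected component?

Yes

From j we can reach b, c, e, h, i, j, k, which includes k.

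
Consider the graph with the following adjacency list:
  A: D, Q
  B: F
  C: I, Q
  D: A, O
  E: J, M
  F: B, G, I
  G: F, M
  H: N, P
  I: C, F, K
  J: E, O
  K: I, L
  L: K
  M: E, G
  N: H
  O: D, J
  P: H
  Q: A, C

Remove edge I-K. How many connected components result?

3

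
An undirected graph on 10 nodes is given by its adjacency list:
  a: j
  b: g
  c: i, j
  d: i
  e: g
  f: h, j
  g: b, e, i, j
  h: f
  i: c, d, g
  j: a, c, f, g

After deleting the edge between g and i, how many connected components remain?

g and i are still connected via g-j-c-i, so the component count stays at 1.

1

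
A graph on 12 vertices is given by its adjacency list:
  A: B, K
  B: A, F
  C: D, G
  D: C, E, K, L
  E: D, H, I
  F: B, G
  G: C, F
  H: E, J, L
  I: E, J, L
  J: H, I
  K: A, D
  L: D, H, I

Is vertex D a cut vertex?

Yes

Deleting D raises the number of components from 1 to 2, so D is a cut vertex.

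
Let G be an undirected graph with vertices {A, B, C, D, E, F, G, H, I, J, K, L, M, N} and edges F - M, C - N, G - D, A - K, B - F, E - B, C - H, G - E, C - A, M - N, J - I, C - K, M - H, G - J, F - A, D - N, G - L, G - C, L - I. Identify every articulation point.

Removing G increases the component count from 1 to 2, so G is a cut vertex.
By contrast removing B leaves 1 component; it is not a cut vertex. No other vertex is a cut vertex either.

G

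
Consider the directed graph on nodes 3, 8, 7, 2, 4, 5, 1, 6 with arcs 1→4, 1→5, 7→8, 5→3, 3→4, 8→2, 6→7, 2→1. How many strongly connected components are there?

8

{1} is an SCC by itself.
{4} is an SCC by itself.
{2} is an SCC by itself.
{7} is an SCC by itself.
{5} is an SCC by itself.
(and 3 more singleton SCCs)
That gives 8 strongly connected components.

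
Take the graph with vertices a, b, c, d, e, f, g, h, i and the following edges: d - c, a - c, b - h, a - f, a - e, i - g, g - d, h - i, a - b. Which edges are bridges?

The edges on the cycle a-b-h-i-g-d-c-a are not bridges since each lies on that cycle.
But removing a - e disconnects a from e; removing a - f disconnects a from f — these are bridges.

a-e, a-f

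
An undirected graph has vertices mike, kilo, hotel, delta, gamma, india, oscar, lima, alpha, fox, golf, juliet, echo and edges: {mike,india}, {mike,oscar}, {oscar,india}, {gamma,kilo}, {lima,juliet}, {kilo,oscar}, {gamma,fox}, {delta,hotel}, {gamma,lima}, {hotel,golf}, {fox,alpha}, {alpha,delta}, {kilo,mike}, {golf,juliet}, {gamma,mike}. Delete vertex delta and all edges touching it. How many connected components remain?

With delta gone, the remaining components are: {echo}; {fox, golf, kilo, lima, mike, alpha, gamma, hotel, india, oscar, juliet}.
That is 2 components.

2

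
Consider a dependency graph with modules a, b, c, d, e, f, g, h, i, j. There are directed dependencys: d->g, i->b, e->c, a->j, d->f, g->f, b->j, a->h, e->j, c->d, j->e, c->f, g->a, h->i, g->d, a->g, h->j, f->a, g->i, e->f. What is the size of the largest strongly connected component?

10

{a, b, c, d, e, f, g, h, i, j} are all mutually reachable — one SCC of size 10.
The largest has 10 vertices.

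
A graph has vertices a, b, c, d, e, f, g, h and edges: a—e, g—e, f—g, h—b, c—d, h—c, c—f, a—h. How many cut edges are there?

2

The edges on the cycle a-h-c-f-g-e-a are not bridges since each lies on that cycle.
But removing h—b disconnects h from b; removing c—d disconnects c from d — these are bridges.
That makes 2 bridges.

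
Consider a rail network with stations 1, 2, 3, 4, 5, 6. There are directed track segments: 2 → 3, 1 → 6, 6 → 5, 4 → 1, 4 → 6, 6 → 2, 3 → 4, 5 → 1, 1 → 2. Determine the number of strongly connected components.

1

{1, 2, 3, 4, 5, 6} are all mutually reachable — one SCC of size 6.
That gives 1 strongly connected component.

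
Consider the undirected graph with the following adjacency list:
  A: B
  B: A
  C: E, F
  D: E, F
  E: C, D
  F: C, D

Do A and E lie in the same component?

The component containing A is {A, B}, and E is not in it.

No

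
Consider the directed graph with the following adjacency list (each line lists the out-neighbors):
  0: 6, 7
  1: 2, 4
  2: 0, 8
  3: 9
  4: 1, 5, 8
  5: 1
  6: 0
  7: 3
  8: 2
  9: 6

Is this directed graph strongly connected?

No

There is no directed path from 2 to 5, so the graph is not strongly connected.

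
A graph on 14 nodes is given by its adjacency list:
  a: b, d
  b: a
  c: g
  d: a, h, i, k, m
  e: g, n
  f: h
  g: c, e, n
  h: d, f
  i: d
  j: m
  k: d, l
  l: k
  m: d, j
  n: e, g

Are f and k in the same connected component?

From f we can reach a, b, d, f, h, i, j, k, l, m, which includes k.

Yes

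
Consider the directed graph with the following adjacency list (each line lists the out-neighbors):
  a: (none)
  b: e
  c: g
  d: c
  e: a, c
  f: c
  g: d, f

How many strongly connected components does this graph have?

{c, d, f, g} are all mutually reachable — one SCC of size 4.
{e} is an SCC by itself.
{a} is an SCC by itself.
{b} is an SCC by itself.
That gives 4 strongly connected components.

4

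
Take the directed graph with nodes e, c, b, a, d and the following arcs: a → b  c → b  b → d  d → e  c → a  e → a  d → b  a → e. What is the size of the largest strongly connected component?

{a, b, d, e} are all mutually reachable — one SCC of size 4.
{c} is an SCC by itself.
The largest has 4 vertices.

4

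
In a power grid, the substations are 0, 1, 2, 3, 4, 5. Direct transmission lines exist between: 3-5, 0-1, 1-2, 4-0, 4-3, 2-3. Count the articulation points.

Removing 3 increases the component count from 1 to 2, so 3 is a cut vertex.
By contrast removing 0 leaves 1 component; it is not a cut vertex. No other vertex is a cut vertex either.

1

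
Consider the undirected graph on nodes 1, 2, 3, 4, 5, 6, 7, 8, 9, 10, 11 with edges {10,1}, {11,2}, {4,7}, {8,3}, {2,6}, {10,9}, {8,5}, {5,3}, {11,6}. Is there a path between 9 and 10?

Yes

From 9 we can reach 1, 9, 10, which includes 10.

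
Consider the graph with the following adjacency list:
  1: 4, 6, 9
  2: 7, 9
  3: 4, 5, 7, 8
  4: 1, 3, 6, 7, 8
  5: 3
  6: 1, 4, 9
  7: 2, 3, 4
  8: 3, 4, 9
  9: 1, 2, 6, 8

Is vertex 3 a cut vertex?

Yes

Deleting 3 raises the number of components from 1 to 2, so 3 is a cut vertex.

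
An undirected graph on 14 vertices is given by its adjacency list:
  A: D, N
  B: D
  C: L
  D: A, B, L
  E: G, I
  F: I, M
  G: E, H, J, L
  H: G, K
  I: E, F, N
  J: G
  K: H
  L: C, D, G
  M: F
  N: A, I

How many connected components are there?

1

Starting from A we can reach A, B, C, D, E, F, G, H, I, J, K, L, M, N. That is one component of size 14.
Total: 1 component.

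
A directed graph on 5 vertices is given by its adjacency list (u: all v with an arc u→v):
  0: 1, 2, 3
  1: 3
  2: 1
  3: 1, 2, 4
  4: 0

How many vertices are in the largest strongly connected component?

{0, 1, 2, 3, 4} are all mutually reachable — one SCC of size 5.
The largest has 5 vertices.

5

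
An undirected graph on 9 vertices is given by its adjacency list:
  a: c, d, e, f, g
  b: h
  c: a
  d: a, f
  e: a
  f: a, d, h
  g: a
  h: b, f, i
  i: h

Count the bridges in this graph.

The edges on the cycle d-f-a-d are not bridges since each lies on that cycle.
But removing f-h disconnects f from h; removing h-i disconnects h from i; removing a-c disconnects a from c; removing a-e disconnects a from e — these are bridges.
In total 6 edges are bridges.

6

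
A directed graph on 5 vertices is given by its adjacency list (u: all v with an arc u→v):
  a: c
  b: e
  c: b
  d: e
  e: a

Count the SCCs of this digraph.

{a, b, c, e} are all mutually reachable — one SCC of size 4.
{d} is an SCC by itself.
That gives 2 strongly connected components.

2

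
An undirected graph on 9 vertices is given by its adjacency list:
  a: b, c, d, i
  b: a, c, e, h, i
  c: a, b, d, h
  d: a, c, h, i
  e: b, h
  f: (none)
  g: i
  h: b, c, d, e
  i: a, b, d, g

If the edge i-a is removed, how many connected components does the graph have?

2

i and a are still connected via i-d-a, so the component count stays at 2.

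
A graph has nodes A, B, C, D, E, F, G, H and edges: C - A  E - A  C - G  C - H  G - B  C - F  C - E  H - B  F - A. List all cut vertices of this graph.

Removing C increases the component count from 2 to 3, so C is a cut vertex.
By contrast removing H leaves 2 components; it is not a cut vertex. No other vertex is a cut vertex either.

C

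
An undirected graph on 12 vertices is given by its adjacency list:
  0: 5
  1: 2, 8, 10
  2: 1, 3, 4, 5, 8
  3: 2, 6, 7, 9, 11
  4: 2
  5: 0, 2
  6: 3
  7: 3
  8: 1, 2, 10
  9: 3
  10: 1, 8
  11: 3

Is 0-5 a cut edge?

Yes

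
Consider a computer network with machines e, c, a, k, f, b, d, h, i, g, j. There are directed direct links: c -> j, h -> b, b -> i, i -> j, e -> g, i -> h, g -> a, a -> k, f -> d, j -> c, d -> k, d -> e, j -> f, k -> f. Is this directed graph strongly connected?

There is no directed path from c to b, so the graph is not strongly connected.

No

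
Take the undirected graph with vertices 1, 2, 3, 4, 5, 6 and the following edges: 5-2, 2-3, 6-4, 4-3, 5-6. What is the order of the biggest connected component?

1 is isolated — a component by itself.
Starting from 2 we can reach 2, 3, 4, 5, 6. That is one component of size 5.
The largest has 5 vertices.

5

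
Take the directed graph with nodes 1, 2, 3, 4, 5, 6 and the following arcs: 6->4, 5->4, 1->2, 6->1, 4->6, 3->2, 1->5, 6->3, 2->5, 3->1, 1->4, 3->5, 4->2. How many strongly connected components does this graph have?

1

{1, 2, 3, 4, 5, 6} are all mutually reachable — one SCC of size 6.
That gives 1 strongly connected component.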